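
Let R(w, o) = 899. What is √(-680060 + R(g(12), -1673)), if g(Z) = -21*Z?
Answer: I*√679161 ≈ 824.11*I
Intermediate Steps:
√(-680060 + R(g(12), -1673)) = √(-680060 + 899) = √(-679161) = I*√679161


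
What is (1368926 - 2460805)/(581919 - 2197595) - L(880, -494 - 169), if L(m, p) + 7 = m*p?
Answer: 942662407051/1615676 ≈ 5.8345e+5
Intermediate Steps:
L(m, p) = -7 + m*p
(1368926 - 2460805)/(581919 - 2197595) - L(880, -494 - 169) = (1368926 - 2460805)/(581919 - 2197595) - (-7 + 880*(-494 - 169)) = -1091879/(-1615676) - (-7 + 880*(-663)) = -1091879*(-1/1615676) - (-7 - 583440) = 1091879/1615676 - 1*(-583447) = 1091879/1615676 + 583447 = 942662407051/1615676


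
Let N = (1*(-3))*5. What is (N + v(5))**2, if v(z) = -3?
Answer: 324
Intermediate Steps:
N = -15 (N = -3*5 = -15)
(N + v(5))**2 = (-15 - 3)**2 = (-18)**2 = 324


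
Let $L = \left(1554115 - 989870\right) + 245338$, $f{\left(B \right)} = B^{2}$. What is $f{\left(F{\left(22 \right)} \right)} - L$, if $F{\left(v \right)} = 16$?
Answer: $-809327$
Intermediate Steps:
$L = 809583$ ($L = 564245 + 245338 = 809583$)
$f{\left(F{\left(22 \right)} \right)} - L = 16^{2} - 809583 = 256 - 809583 = -809327$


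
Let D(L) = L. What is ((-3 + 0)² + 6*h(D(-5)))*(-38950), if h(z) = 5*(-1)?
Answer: 817950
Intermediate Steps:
h(z) = -5
((-3 + 0)² + 6*h(D(-5)))*(-38950) = ((-3 + 0)² + 6*(-5))*(-38950) = ((-3)² - 30)*(-38950) = (9 - 30)*(-38950) = -21*(-38950) = 817950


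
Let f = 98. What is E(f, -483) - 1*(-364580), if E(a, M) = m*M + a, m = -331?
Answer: 524551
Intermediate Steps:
E(a, M) = a - 331*M (E(a, M) = -331*M + a = a - 331*M)
E(f, -483) - 1*(-364580) = (98 - 331*(-483)) - 1*(-364580) = (98 + 159873) + 364580 = 159971 + 364580 = 524551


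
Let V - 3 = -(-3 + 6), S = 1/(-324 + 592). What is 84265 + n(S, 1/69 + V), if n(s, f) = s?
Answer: 22583021/268 ≈ 84265.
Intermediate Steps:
S = 1/268 ≈ 0.0037313
V = 0 (V = 3 - (-3 + 6) = 3 - 1*3 = 3 - 3 = 0)
84265 + n(S, 1/69 + V) = 84265 + 1/268 = 22583021/268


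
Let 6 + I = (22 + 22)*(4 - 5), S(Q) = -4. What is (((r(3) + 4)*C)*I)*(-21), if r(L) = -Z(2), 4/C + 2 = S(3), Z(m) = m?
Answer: -1400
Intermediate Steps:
C = -⅔ (C = 4/(-2 - 4) = 4/(-6) = 4*(-⅙) = -⅔ ≈ -0.66667)
r(L) = -2 (r(L) = -1*2 = -2)
I = -50 (I = -6 + (22 + 22)*(4 - 5) = -6 + 44*(-1) = -6 - 44 = -50)
(((r(3) + 4)*C)*I)*(-21) = (((-2 + 4)*(-⅔))*(-50))*(-21) = ((2*(-⅔))*(-50))*(-21) = -4/3*(-50)*(-21) = (200/3)*(-21) = -1400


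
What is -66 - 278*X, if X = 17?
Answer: -4792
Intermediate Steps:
-66 - 278*X = -66 - 278*17 = -66 - 4726 = -4792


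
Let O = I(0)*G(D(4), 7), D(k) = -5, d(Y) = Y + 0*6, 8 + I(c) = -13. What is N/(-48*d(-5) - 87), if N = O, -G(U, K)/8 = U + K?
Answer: 112/51 ≈ 2.1961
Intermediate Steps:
I(c) = -21 (I(c) = -8 - 13 = -21)
d(Y) = Y (d(Y) = Y + 0 = Y)
G(U, K) = -8*K - 8*U (G(U, K) = -8*(U + K) = -8*(K + U) = -8*K - 8*U)
O = 336 (O = -21*(-8*7 - 8*(-5)) = -21*(-56 + 40) = -21*(-16) = 336)
N = 336
N/(-48*d(-5) - 87) = 336/(-48*(-5) - 87) = 336/(240 - 87) = 336/153 = 336*(1/153) = 112/51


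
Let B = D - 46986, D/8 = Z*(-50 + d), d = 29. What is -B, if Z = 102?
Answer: 64122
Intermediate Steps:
D = -17136 (D = 8*(102*(-50 + 29)) = 8*(102*(-21)) = 8*(-2142) = -17136)
B = -64122 (B = -17136 - 46986 = -64122)
-B = -1*(-64122) = 64122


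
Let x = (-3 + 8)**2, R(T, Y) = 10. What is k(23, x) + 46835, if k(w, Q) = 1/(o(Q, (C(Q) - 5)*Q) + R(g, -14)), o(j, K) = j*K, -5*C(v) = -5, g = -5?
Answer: 116619149/2490 ≈ 46835.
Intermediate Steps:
C(v) = 1 (C(v) = -1/5*(-5) = 1)
x = 25 (x = 5**2 = 25)
o(j, K) = K*j
k(w, Q) = 1/(10 - 4*Q**2) (k(w, Q) = 1/(((1 - 5)*Q)*Q + 10) = 1/((-4*Q)*Q + 10) = 1/(-4*Q**2 + 10) = 1/(10 - 4*Q**2))
k(23, x) + 46835 = 1/(2*(5 - 2*25**2)) + 46835 = 1/(2*(5 - 2*625)) + 46835 = 1/(2*(5 - 1250)) + 46835 = (1/2)/(-1245) + 46835 = (1/2)*(-1/1245) + 46835 = -1/2490 + 46835 = 116619149/2490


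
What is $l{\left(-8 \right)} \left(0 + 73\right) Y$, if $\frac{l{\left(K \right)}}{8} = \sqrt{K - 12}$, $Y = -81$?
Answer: $- 94608 i \sqrt{5} \approx - 2.1155 \cdot 10^{5} i$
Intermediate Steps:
$l{\left(K \right)} = 8 \sqrt{-12 + K}$ ($l{\left(K \right)} = 8 \sqrt{K - 12} = 8 \sqrt{-12 + K}$)
$l{\left(-8 \right)} \left(0 + 73\right) Y = 8 \sqrt{-12 - 8} \left(0 + 73\right) \left(-81\right) = 8 \sqrt{-20} \cdot 73 \left(-81\right) = 8 \cdot 2 i \sqrt{5} \left(-5913\right) = 16 i \sqrt{5} \left(-5913\right) = - 94608 i \sqrt{5}$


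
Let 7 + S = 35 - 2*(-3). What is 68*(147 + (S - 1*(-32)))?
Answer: 14484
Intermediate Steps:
S = 34 (S = -7 + (35 - 2*(-3)) = -7 + (35 - 1*(-6)) = -7 + (35 + 6) = -7 + 41 = 34)
68*(147 + (S - 1*(-32))) = 68*(147 + (34 - 1*(-32))) = 68*(147 + (34 + 32)) = 68*(147 + 66) = 68*213 = 14484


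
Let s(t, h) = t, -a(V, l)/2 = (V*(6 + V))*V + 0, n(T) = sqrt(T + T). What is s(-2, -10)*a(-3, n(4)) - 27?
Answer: 81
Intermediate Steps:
n(T) = sqrt(2)*sqrt(T) (n(T) = sqrt(2*T) = sqrt(2)*sqrt(T))
a(V, l) = -2*V**2*(6 + V) (a(V, l) = -2*((V*(6 + V))*V + 0) = -2*(V**2*(6 + V) + 0) = -2*V**2*(6 + V))
s(-2, -10)*a(-3, n(4)) - 27 = -4*(-3)**2*(-6 - 1*(-3)) - 27 = -4*9*(-6 + 3) - 27 = -4*9*(-3) - 27 = -2*(-54) - 27 = 108 - 27 = 81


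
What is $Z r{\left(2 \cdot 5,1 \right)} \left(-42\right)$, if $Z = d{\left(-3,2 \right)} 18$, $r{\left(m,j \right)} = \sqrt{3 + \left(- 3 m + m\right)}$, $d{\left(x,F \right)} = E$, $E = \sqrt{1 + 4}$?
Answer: $- 756 i \sqrt{85} \approx - 6970.0 i$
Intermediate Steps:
$E = \sqrt{5} \approx 2.2361$
$d{\left(x,F \right)} = \sqrt{5}$
$r{\left(m,j \right)} = \sqrt{3 - 2 m}$
$Z = 18 \sqrt{5}$ ($Z = \sqrt{5} \cdot 18 = 18 \sqrt{5} \approx 40.249$)
$Z r{\left(2 \cdot 5,1 \right)} \left(-42\right) = 18 \sqrt{5} \sqrt{3 - 2 \cdot 2 \cdot 5} \left(-42\right) = 18 \sqrt{5} \sqrt{3 - 20} \left(-42\right) = 18 \sqrt{5} \sqrt{-17} \left(-42\right) = 18 \sqrt{5} i \sqrt{17} \left(-42\right) = 18 i \sqrt{85} \left(-42\right) = - 756 i \sqrt{85}$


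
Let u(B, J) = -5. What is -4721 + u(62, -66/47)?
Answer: -4726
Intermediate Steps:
-4721 + u(62, -66/47) = -4721 - 5 = -4726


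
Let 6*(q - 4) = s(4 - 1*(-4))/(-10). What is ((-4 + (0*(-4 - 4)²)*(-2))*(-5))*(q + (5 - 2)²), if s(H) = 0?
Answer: 260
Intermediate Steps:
q = 4 (q = 4 + (0/(-10))/6 = 4 + (0*(-⅒))/6 = 4 + (⅙)*0 = 4 + 0 = 4)
((-4 + (0*(-4 - 4)²)*(-2))*(-5))*(q + (5 - 2)²) = ((-4 + (0*(-4 - 4)²)*(-2))*(-5))*(4 + (5 - 2)²) = ((-4 + (0*(-8)²)*(-2))*(-5))*(4 + 3²) = ((-4 + (0*64)*(-2))*(-5))*(4 + 9) = ((-4 + 0*(-2))*(-5))*13 = ((-4 + 0)*(-5))*13 = -4*(-5)*13 = 20*13 = 260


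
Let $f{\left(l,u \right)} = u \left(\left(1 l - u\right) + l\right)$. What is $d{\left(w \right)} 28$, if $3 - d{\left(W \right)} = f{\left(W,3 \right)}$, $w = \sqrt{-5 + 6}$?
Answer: $168$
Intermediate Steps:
$w = 1$ ($w = \sqrt{1} = 1$)
$f{\left(l,u \right)} = u \left(- u + 2 l\right)$ ($f{\left(l,u \right)} = u \left(\left(l - u\right) + l\right) = u \left(- u + 2 l\right)$)
$d{\left(W \right)} = 12 - 6 W$ ($d{\left(W \right)} = 3 - 3 \left(\left(-1\right) 3 + 2 W\right) = 3 - 3 \left(-3 + 2 W\right) = 3 - \left(-9 + 6 W\right) = 12 - 6 W$)
$d{\left(w \right)} 28 = \left(12 - 6\right) 28 = 6 \cdot 28 = 168$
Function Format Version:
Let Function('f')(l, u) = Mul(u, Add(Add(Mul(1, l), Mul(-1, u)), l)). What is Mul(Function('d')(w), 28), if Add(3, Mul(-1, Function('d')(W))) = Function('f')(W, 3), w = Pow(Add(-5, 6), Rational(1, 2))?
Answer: 168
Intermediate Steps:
w = 1 (w = Pow(1, Rational(1, 2)) = 1)
Function('f')(l, u) = Mul(u, Add(Mul(-1, u), Mul(2, l))) (Function('f')(l, u) = Mul(u, Add(Add(l, Mul(-1, u)), l)) = Mul(u, Add(Mul(-1, u), Mul(2, l))))
Function('d')(W) = Add(12, Mul(-6, W)) (Function('d')(W) = Add(3, Mul(-1, Mul(3, Add(Mul(-1, 3), Mul(2, W))))) = Add(3, Mul(-1, Mul(3, Add(-3, Mul(2, W))))) = Add(3, Mul(-1, Add(-9, Mul(6, W)))) = Add(3, Add(9, Mul(-6, W))) = Add(12, Mul(-6, W)))
Mul(Function('d')(w), 28) = Mul(Add(12, Mul(-6, 1)), 28) = Mul(Add(12, -6), 28) = Mul(6, 28) = 168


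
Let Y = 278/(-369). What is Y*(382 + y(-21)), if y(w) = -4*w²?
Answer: 384196/369 ≈ 1041.2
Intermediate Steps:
Y = -278/369 (Y = 278*(-1/369) = -278/369 ≈ -0.75339)
Y*(382 + y(-21)) = -278*(382 - 4*(-21)²)/369 = -278*(382 - 4*441)/369 = -278*(382 - 1764)/369 = -278/369*(-1382) = 384196/369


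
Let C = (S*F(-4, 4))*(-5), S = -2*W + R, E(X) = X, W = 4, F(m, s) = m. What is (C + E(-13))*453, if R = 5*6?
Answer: 193431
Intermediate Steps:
R = 30
S = 22 (S = -2*4 + 30 = -8 + 30 = 22)
C = 440 (C = (22*(-4))*(-5) = -88*(-5) = 440)
(C + E(-13))*453 = (440 - 13)*453 = 427*453 = 193431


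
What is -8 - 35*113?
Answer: -3963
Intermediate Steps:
-8 - 35*113 = -8 - 3955 = -3963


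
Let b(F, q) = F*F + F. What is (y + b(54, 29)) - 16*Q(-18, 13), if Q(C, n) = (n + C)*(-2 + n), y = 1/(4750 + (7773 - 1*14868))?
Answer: 9028249/2345 ≈ 3850.0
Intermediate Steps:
b(F, q) = F + F**2 (b(F, q) = F**2 + F = F + F**2)
y = -1/2345 (y = 1/(4750 + (7773 - 14868)) = 1/(4750 - 7095) = 1/(-2345) = -1/2345 ≈ -0.00042644)
Q(C, n) = (-2 + n)*(C + n) (Q(C, n) = (C + n)*(-2 + n) = (-2 + n)*(C + n))
(y + b(54, 29)) - 16*Q(-18, 13) = (-1/2345 + 54*(1 + 54)) - 16*(13**2 - 2*(-18) - 2*13 - 18*13) = (-1/2345 + 54*55) - 16*(169 + 36 - 26 - 234) = (-1/2345 + 2970) - 16*(-55) = 6964649/2345 + 880 = 9028249/2345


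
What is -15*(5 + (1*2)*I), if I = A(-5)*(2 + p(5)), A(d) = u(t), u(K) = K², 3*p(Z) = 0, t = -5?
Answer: -1575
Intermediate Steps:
p(Z) = 0 (p(Z) = (⅓)*0 = 0)
A(d) = 25 (A(d) = (-5)² = 25)
I = 50 (I = 25*(2 + 0) = 25*2 = 50)
-15*(5 + (1*2)*I) = -15*(5 + (1*2)*50) = -15*(5 + 2*50) = -15*(5 + 100) = -15*105 = -1575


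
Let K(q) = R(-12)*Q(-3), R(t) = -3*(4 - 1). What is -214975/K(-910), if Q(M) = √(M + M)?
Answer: -214975*I*√6/54 ≈ -9751.5*I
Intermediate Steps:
R(t) = -9 (R(t) = -3*3 = -9)
Q(M) = √2*√M (Q(M) = √(2*M) = √2*√M)
K(q) = -9*I*√6 (K(q) = -9*√2*√(-3) = -9*√2*I*√3 = -9*I*√6)
-214975/K(-910) = -214975*I*√6/54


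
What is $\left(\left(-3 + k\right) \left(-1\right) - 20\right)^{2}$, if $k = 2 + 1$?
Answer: $400$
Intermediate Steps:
$k = 3$
$\left(\left(-3 + k\right) \left(-1\right) - 20\right)^{2} = \left(\left(-3 + 3\right) \left(-1\right) - 20\right)^{2} = \left(0 \left(-1\right) - 20\right)^{2} = \left(0 - 20\right)^{2} = \left(-20\right)^{2} = 400$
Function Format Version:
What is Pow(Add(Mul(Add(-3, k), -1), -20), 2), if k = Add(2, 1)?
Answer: 400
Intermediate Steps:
k = 3
Pow(Add(Mul(Add(-3, k), -1), -20), 2) = Pow(Add(Mul(Add(-3, 3), -1), -20), 2) = Pow(Add(Mul(0, -1), -20), 2) = Pow(Add(0, -20), 2) = Pow(-20, 2) = 400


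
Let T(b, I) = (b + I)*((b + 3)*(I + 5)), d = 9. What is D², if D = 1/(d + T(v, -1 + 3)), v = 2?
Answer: 1/22201 ≈ 4.5043e-5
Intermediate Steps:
T(b, I) = (3 + b)*(5 + I)*(I + b) (T(b, I) = (I + b)*((3 + b)*(5 + I)) = (3 + b)*(5 + I)*(I + b))
D = 1/149 (D = 1/(9 + (3*(-1 + 3)² + 5*2² + 15*(-1 + 3) + 15*2 + (-1 + 3)*2² + 2*(-1 + 3)² + 8*(-1 + 3)*2)) = 1/(9 + (3*2² + 5*4 + 15*2 + 30 + 2*4 + 2*2² + 8*2*2)) = 1/(9 + (3*4 + 20 + 30 + 30 + 8 + 2*4 + 32)) = 1/(9 + (12 + 20 + 30 + 30 + 8 + 8 + 32)) = 1/(9 + 140) = 1/149 ≈ 0.0067114)
D² = (1/149)² = 1/22201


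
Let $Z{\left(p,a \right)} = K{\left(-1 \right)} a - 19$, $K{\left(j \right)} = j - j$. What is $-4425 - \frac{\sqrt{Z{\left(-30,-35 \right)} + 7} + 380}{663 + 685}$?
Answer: $- \frac{1491320}{337} - \frac{i \sqrt{3}}{674} \approx -4425.3 - 0.0025698 i$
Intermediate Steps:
$K{\left(j \right)} = 0$
$Z{\left(p,a \right)} = -19$ ($Z{\left(p,a \right)} = 0 a - 19 = 0 - 19 = -19$)
$-4425 - \frac{\sqrt{Z{\left(-30,-35 \right)} + 7} + 380}{663 + 685} = -4425 - \frac{\sqrt{-19 + 7} + 380}{663 + 685} = -4425 - \frac{\sqrt{-12} + 380}{1348} = -4425 - \left(2 i \sqrt{3} + 380\right) \frac{1}{1348} = -4425 - \left(380 + 2 i \sqrt{3}\right) \frac{1}{1348} = -4425 - \left(\frac{95}{337} + \frac{i \sqrt{3}}{674}\right) = - \frac{1491320}{337} - \frac{i \sqrt{3}}{674}$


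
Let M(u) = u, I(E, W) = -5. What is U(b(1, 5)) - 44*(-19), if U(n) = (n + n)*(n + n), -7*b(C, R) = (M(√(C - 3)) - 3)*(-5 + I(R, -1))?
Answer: 6252/7 - 2400*I*√2/49 ≈ 893.14 - 69.268*I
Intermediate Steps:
b(C, R) = -30/7 + 10*√(-3 + C)/7 (b(C, R) = -(√(C - 3) - 3)*(-5 - 5)/7 = -(√(-3 + C) - 3)*(-10)/7 = -(-3 + √(-3 + C))*(-10)/7 = -(30 - 10*√(-3 + C))/7 = -30/7 + 10*√(-3 + C)/7)
U(n) = 4*n² (U(n) = (2*n)*(2*n) = 4*n²)
U(b(1, 5)) - 44*(-19) = 4*(-30/7 + 10*√(-3 + 1)/7)² - 44*(-19) = 4*(-30/7 + 10*√(-2)/7)² + 836 = 4*(-30/7 + 10*(I*√2)/7)² + 836 = 4*(-30/7 + 10*I*√2/7)² + 836 = 836 + 4*(-30/7 + 10*I*√2/7)²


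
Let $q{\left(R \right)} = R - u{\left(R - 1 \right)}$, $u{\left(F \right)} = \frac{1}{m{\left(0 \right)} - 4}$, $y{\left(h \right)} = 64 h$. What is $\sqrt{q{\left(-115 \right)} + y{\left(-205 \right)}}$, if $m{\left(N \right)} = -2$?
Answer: $\frac{i \sqrt{476454}}{6} \approx 115.04 i$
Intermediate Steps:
$u{\left(F \right)} = - \frac{1}{6}$ ($u{\left(F \right)} = \frac{1}{-2 - 4} = \frac{1}{-6} = - \frac{1}{6}$)
$q{\left(R \right)} = \frac{1}{6} + R$ ($q{\left(R \right)} = R - - \frac{1}{6} = R + \frac{1}{6} = \frac{1}{6} + R$)
$\sqrt{q{\left(-115 \right)} + y{\left(-205 \right)}} = \sqrt{\left(\frac{1}{6} - 115\right) + 64 \left(-205\right)} = \sqrt{- \frac{689}{6} - 13120} = \sqrt{- \frac{79409}{6}} = \frac{i \sqrt{476454}}{6}$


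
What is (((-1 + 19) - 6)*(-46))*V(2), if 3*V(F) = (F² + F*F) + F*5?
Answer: -3312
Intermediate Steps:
V(F) = 2*F²/3 + 5*F/3 (V(F) = ((F² + F*F) + F*5)/3 = ((F² + F²) + 5*F)/3 = (2*F² + 5*F)/3 = 2*F²/3 + 5*F/3)
(((-1 + 19) - 6)*(-46))*V(2) = (((-1 + 19) - 6)*(-46))*((⅓)*2*(5 + 2*2)) = ((18 - 6)*(-46))*((⅓)*2*(5 + 4)) = (12*(-46))*((⅓)*2*9) = -552*6 = -3312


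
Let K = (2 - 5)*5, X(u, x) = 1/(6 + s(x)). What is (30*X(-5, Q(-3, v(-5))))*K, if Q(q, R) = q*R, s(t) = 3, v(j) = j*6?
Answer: -50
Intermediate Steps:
v(j) = 6*j
Q(q, R) = R*q
X(u, x) = ⅑ (X(u, x) = 1/(6 + 3) = 1/9 = ⅑)
K = -15 (K = -3*5 = -15)
(30*X(-5, Q(-3, v(-5))))*K = (30*(⅑))*(-15) = (10/3)*(-15) = -50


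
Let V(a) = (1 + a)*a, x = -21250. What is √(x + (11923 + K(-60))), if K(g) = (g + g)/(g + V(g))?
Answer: 2*I*√1961009/29 ≈ 96.577*I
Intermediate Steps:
V(a) = a*(1 + a)
K(g) = 2*g/(g + g*(1 + g)) (K(g) = (g + g)/(g + g*(1 + g)) = (2*g)/(g + g*(1 + g)) = 2*g/(g + g*(1 + g)))
√(x + (11923 + K(-60))) = √(-21250 + (11923 + 2/(2 - 60))) = √(-21250 + (11923 + 2/(-58))) = √(-21250 + (11923 + 2*(-1/58))) = √(-21250 + (11923 - 1/29)) = √(-21250 + 345766/29) = √(-270484/29) = 2*I*√1961009/29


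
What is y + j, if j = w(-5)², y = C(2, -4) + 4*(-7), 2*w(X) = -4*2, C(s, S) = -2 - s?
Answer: -16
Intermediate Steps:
w(X) = -4 (w(X) = (-4*2)/2 = (½)*(-8) = -4)
y = -32 (y = (-2 - 1*2) + 4*(-7) = (-2 - 2) - 28 = -4 - 28 = -32)
j = 16 (j = (-4)² = 16)
y + j = -32 + 16 = -16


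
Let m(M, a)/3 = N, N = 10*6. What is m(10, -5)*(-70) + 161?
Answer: -12439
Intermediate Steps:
N = 60
m(M, a) = 180 (m(M, a) = 3*60 = 180)
m(10, -5)*(-70) + 161 = 180*(-70) + 161 = -12600 + 161 = -12439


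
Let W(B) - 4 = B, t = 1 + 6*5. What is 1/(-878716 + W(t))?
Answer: -1/878681 ≈ -1.1381e-6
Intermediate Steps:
t = 31 (t = 1 + 30 = 31)
W(B) = 4 + B
1/(-878716 + W(t)) = 1/(-878716 + (4 + 31)) = 1/(-878716 + 35) = 1/(-878681) = -1/878681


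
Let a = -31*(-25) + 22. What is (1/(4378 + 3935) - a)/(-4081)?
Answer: 6625460/33925353 ≈ 0.19530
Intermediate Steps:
a = 797 (a = 775 + 22 = 797)
(1/(4378 + 3935) - a)/(-4081) = (1/(4378 + 3935) - 1*797)/(-4081) = (1/8313 - 797)*(-1/4081) = -6625460/8313*(-1/4081) = 6625460/33925353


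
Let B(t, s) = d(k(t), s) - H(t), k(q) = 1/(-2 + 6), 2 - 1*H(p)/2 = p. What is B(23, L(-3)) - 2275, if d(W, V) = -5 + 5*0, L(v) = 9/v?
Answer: -2238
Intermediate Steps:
H(p) = 4 - 2*p
k(q) = 1/4
d(W, V) = -5 (d(W, V) = -5 + 0 = -5)
B(t, s) = -9 + 2*t (B(t, s) = -5 - (4 - 2*t) = -5 + (-4 + 2*t) = -9 + 2*t)
B(23, L(-3)) - 2275 = (-9 + 2*23) - 2275 = (-9 + 46) - 2275 = 37 - 2275 = -2238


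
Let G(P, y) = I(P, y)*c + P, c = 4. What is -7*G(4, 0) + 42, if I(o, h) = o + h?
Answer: -98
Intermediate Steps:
I(o, h) = h + o
G(P, y) = 4*y + 5*P (G(P, y) = (y + P)*4 + P = (P + y)*4 + P = (4*P + 4*y) + P = 4*y + 5*P)
-7*G(4, 0) + 42 = -7*(4*0 + 5*4) + 42 = -7*(0 + 20) + 42 = -7*20 + 42 = -140 + 42 = -98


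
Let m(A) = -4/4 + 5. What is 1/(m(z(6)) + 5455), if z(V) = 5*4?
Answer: 1/5459 ≈ 0.00018318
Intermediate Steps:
z(V) = 20
m(A) = 4 (m(A) = -4/4 + 5 = -2*½ + 5 = -1 + 5 = 4)
1/(m(z(6)) + 5455) = 1/(4 + 5455) = 1/5459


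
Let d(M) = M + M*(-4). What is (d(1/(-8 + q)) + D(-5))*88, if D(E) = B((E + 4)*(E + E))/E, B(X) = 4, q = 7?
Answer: 968/5 ≈ 193.60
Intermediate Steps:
D(E) = 4/E
d(M) = -3*M (d(M) = M - 4*M = -3*M)
(d(1/(-8 + q)) + D(-5))*88 = (-3/(-8 + 7) + 4/(-5))*88 = (-3/(-1) + 4*(-⅕))*88 = (-3*(-1) - ⅘)*88 = (3 - ⅘)*88 = (11/5)*88 = 968/5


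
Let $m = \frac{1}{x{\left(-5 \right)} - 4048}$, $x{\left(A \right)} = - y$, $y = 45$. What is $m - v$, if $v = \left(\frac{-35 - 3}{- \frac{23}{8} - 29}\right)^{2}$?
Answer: $- \frac{378323713}{266147325} \approx -1.4215$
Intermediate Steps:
$x{\left(A \right)} = -45$ ($x{\left(A \right)} = \left(-1\right) 45 = -45$)
$m = - \frac{1}{4093}$ ($m = \frac{1}{-45 - 4048} = \frac{1}{-4093} = - \frac{1}{4093} \approx -0.00024432$)
$v = \frac{92416}{65025}$ ($v = \left(- \frac{38}{\left(-23\right) \frac{1}{8} - 29}\right)^{2} = \left(- \frac{38}{- \frac{23}{8} - 29}\right)^{2} = \left(- \frac{38}{- \frac{255}{8}}\right)^{2} = \left(\left(-38\right) \left(- \frac{8}{255}\right)\right)^{2} = \left(\frac{304}{255}\right)^{2} = \frac{92416}{65025} \approx 1.4212$)
$m - v = - \frac{1}{4093} - \frac{92416}{65025} = - \frac{378323713}{266147325}$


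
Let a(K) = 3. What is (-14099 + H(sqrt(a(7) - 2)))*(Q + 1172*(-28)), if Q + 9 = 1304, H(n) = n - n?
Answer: 444414579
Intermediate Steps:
H(n) = 0
Q = 1295 (Q = -9 + 1304 = 1295)
(-14099 + H(sqrt(a(7) - 2)))*(Q + 1172*(-28)) = (-14099 + 0)*(1295 + 1172*(-28)) = -14099*(1295 - 32816) = -14099*(-31521) = 444414579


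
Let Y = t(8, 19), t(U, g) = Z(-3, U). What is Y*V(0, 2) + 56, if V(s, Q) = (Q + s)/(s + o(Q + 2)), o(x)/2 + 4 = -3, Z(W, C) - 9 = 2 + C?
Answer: 373/7 ≈ 53.286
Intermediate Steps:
Z(W, C) = 11 + C (Z(W, C) = 9 + (2 + C) = 11 + C)
t(U, g) = 11 + U
o(x) = -14 (o(x) = -8 + 2*(-3) = -8 - 6 = -14)
Y = 19 (Y = 11 + 8 = 19)
V(s, Q) = (Q + s)/(-14 + s) (V(s, Q) = (Q + s)/(s - 14) = (Q + s)/(-14 + s))
Y*V(0, 2) + 56 = 19*((2 + 0)/(-14 + 0)) + 56 = 19*(2/(-14)) + 56 = 19*(-1/14*2) + 56 = 19*(-⅐) + 56 = -19/7 + 56 = 373/7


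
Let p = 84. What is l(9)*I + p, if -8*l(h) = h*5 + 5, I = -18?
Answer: 393/2 ≈ 196.50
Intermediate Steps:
l(h) = -5/8 - 5*h/8 (l(h) = -(h*5 + 5)/8 = -(5*h + 5)/8 = -(5 + 5*h)/8 = -5/8 - 5*h/8)
l(9)*I + p = (-5/8 - 5/8*9)*(-18) + 84 = (-5/8 - 45/8)*(-18) + 84 = -25/4*(-18) + 84 = 225/2 + 84 = 393/2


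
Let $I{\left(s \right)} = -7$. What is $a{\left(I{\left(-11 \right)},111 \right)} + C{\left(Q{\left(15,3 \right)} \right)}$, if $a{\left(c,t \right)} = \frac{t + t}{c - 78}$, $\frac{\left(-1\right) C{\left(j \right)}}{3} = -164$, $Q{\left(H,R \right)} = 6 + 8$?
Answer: $\frac{41598}{85} \approx 489.39$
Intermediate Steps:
$Q{\left(H,R \right)} = 14$
$C{\left(j \right)} = 492$ ($C{\left(j \right)} = \left(-3\right) \left(-164\right) = 492$)
$a{\left(c,t \right)} = \frac{2 t}{-78 + c}$
$a{\left(I{\left(-11 \right)},111 \right)} + C{\left(Q{\left(15,3 \right)} \right)} = 2 \cdot 111 \frac{1}{-78 - 7} + 492 = 2 \cdot 111 \frac{1}{-85} + 492 = 2 \cdot 111 \left(- \frac{1}{85}\right) + 492 = - \frac{222}{85} + 492 = \frac{41598}{85}$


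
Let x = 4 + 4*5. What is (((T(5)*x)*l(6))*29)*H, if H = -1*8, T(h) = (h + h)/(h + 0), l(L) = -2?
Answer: 22272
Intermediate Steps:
T(h) = 2 (T(h) = (2*h)/h = 2)
x = 24 (x = 4 + 20 = 24)
H = -8
(((T(5)*x)*l(6))*29)*H = (((2*24)*(-2))*29)*(-8) = ((48*(-2))*29)*(-8) = -96*29*(-8) = -2784*(-8) = 22272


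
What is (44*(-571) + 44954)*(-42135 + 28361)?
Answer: -273138420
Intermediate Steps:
(44*(-571) + 44954)*(-42135 + 28361) = (-25124 + 44954)*(-13774) = 19830*(-13774) = -273138420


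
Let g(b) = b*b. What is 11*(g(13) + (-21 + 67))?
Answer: 2365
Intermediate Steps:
g(b) = b²
11*(g(13) + (-21 + 67)) = 11*(13² + (-21 + 67)) = 11*(169 + 46) = 11*215 = 2365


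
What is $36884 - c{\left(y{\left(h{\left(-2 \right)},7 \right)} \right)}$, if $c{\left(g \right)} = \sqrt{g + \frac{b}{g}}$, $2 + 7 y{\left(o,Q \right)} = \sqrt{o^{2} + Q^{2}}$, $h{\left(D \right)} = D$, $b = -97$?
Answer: $36884 - \frac{\sqrt{-33271 + 7 \left(2 - \sqrt{53}\right)^{2}}}{7 \sqrt{-2 + \sqrt{53}}} \approx 36884.0 - 11.307 i$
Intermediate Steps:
$y{\left(o,Q \right)} = - \frac{2}{7} + \frac{\sqrt{Q^{2} + o^{2}}}{7}$ ($y{\left(o,Q \right)} = - \frac{2}{7} + \frac{\sqrt{o^{2} + Q^{2}}}{7} = - \frac{2}{7} + \frac{\sqrt{Q^{2} + o^{2}}}{7}$)
$c{\left(g \right)} = \sqrt{g - \frac{97}{g}}$
$36884 - c{\left(y{\left(h{\left(-2 \right)},7 \right)} \right)} = 36884 - \sqrt{\left(- \frac{2}{7} + \frac{\sqrt{7^{2} + \left(-2\right)^{2}}}{7}\right) - \frac{97}{- \frac{2}{7} + \frac{\sqrt{7^{2} + \left(-2\right)^{2}}}{7}}} = 36884 - \sqrt{\left(- \frac{2}{7} + \frac{\sqrt{49 + 4}}{7}\right) - \frac{97}{- \frac{2}{7} + \frac{\sqrt{49 + 4}}{7}}} = 36884 - \sqrt{\left(- \frac{2}{7} + \frac{\sqrt{53}}{7}\right) - \frac{97}{- \frac{2}{7} + \frac{\sqrt{53}}{7}}} = 36884 - \sqrt{- \frac{2}{7} - \frac{97}{- \frac{2}{7} + \frac{\sqrt{53}}{7}} + \frac{\sqrt{53}}{7}}$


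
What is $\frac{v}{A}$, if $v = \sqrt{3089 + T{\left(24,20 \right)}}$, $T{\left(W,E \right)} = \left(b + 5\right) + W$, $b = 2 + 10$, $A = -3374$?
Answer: $- \frac{\sqrt{3130}}{3374} \approx -0.016582$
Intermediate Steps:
$b = 12$
$T{\left(W,E \right)} = 17 + W$ ($T{\left(W,E \right)} = \left(12 + 5\right) + W = 17 + W$)
$v = \sqrt{3130}$ ($v = \sqrt{3089 + \left(17 + 24\right)} = \sqrt{3089 + 41} = \sqrt{3130} \approx 55.946$)
$\frac{v}{A} = \frac{\sqrt{3130}}{-3374} = \sqrt{3130} \left(- \frac{1}{3374}\right) = - \frac{\sqrt{3130}}{3374}$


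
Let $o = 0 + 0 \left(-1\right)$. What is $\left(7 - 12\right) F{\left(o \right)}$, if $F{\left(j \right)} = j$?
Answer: $0$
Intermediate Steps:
$o = 0$ ($o = 0 + 0 = 0$)
$\left(7 - 12\right) F{\left(o \right)} = \left(7 - 12\right) 0 = \left(-5\right) 0 = 0$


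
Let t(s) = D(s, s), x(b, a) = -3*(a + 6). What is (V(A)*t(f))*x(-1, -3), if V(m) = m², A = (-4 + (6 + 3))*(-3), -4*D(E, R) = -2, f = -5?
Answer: -2025/2 ≈ -1012.5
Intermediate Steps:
D(E, R) = ½ (D(E, R) = -¼*(-2) = ½)
x(b, a) = -18 - 3*a (x(b, a) = -3*(6 + a) = -18 - 3*a)
t(s) = ½
A = -15 (A = (-4 + 9)*(-3) = 5*(-3) = -15)
(V(A)*t(f))*x(-1, -3) = ((-15)²*(½))*(-18 - 3*(-3)) = (225*(½))*(-18 + 9) = (225/2)*(-9) = -2025/2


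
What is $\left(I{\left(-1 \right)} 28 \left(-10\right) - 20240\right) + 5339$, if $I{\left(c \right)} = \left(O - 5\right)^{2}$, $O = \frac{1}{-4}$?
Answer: $- \frac{45237}{2} \approx -22619.0$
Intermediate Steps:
$O = - \frac{1}{4} \approx -0.25$
$I{\left(c \right)} = \frac{441}{16}$ ($I{\left(c \right)} = \left(- \frac{1}{4} - 5\right)^{2} = \left(- \frac{21}{4}\right)^{2} = \frac{441}{16}$)
$\left(I{\left(-1 \right)} 28 \left(-10\right) - 20240\right) + 5339 = \left(\frac{441}{16} \cdot 28 \left(-10\right) - 20240\right) + 5339 = \left(\frac{3087}{4} \left(-10\right) - 20240\right) + 5339 = \left(- \frac{15435}{2} - 20240\right) + 5339 = - \frac{55915}{2} + 5339 = - \frac{45237}{2}$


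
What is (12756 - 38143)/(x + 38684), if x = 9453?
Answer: -25387/48137 ≈ -0.52739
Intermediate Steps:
(12756 - 38143)/(x + 38684) = (12756 - 38143)/(9453 + 38684) = -25387/48137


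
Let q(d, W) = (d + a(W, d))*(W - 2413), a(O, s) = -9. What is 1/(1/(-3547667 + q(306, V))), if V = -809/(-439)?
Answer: -1871799719/439 ≈ -4.2638e+6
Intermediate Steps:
V = 809/439 (V = -809*(-1/439) = 809/439 ≈ 1.8428)
q(d, W) = (-2413 + W)*(-9 + d) (q(d, W) = (d - 9)*(W - 2413) = (-9 + d)*(-2413 + W) = (-2413 + W)*(-9 + d))
1/(1/(-3547667 + q(306, V))) = 1/(1/(-3547667 + (21717 - 2413*306 - 9*809/439 + (809/439)*306))) = 1/(1/(-3547667 + (21717 - 738378 - 7281/439 + 247554/439))) = 1/(1/(-3547667 - 314373906/439)) = 1/(1/(-1871799719/439)) = 1/(-439/1871799719) = -1871799719/439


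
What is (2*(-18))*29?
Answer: -1044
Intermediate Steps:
(2*(-18))*29 = -36*29 = -1044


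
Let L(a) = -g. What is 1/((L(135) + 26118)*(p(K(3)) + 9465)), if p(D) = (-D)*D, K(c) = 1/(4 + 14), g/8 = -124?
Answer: 162/41568562745 ≈ 3.8972e-9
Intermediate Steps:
g = -992 (g = 8*(-124) = -992)
K(c) = 1/18
L(a) = 992 (L(a) = -1*(-992) = 992)
p(D) = -D**2
1/((L(135) + 26118)*(p(K(3)) + 9465)) = 1/((992 + 26118)*(-(1/18)**2 + 9465)) = 1/(27110*(-1*1/324 + 9465)) = 1/(27110*(-1/324 + 9465)) = 1/(27110*(3066659/324)) = 1/(41568562745/162) = 162/41568562745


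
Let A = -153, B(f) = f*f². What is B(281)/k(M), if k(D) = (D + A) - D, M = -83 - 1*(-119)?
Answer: -22188041/153 ≈ -1.4502e+5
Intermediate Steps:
B(f) = f³
M = 36 (M = -83 + 119 = 36)
k(D) = -153 (k(D) = (D - 153) - D = (-153 + D) - D = -153)
B(281)/k(M) = 281³/(-153) = 22188041*(-1/153) = -22188041/153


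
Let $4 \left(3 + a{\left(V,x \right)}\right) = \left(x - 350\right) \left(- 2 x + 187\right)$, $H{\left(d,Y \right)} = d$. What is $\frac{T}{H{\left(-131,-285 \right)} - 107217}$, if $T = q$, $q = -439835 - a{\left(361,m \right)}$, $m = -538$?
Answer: $\frac{79723}{53674} \approx 1.4853$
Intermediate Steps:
$a{\left(V,x \right)} = -3 + \frac{\left(-350 + x\right) \left(187 - 2 x\right)}{4}$ ($a{\left(V,x \right)} = -3 + \frac{\left(x - 350\right) \left(- 2 x + 187\right)}{4} = -3 + \frac{\left(-350 + x\right) \left(187 - 2 x\right)}{4}$)
$q = -159446$ ($q = -439835 - \left(- \frac{32731}{2} - \frac{\left(-538\right)^{2}}{2} + \frac{887}{4} \left(-538\right)\right) = -439835 - \left(- \frac{32731}{2} - 144722 - \frac{238603}{2}\right) = -439835 - -280389 = -439835 + 280389 = -159446$)
$T = -159446$
$\frac{T}{H{\left(-131,-285 \right)} - 107217} = - \frac{159446}{-131 - 107217} = - \frac{159446}{-107348} = \left(-159446\right) \left(- \frac{1}{107348}\right) = \frac{79723}{53674}$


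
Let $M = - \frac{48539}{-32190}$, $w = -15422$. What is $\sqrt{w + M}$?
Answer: $\frac{i \sqrt{15978653783790}}{32190} \approx 124.18 i$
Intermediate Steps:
$M = \frac{48539}{32190}$ ($M = \left(-48539\right) \left(- \frac{1}{32190}\right) = \frac{48539}{32190} \approx 1.5079$)
$\sqrt{w + M} = \sqrt{-15422 + \frac{48539}{32190}} = \sqrt{- \frac{496385641}{32190}} = \frac{i \sqrt{15978653783790}}{32190}$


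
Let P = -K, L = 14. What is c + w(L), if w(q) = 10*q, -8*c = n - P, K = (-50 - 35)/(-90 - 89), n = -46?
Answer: 208629/1432 ≈ 145.69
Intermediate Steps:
K = 85/179 (K = -85/(-179) = -85*(-1/179) = 85/179 ≈ 0.47486)
P = -85/179 (P = -1*85/179 = -85/179 ≈ -0.47486)
c = 8149/1432 (c = -(-46 - 1*(-85/179))/8 = -(-46 + 85/179)/8 = -1/8*(-8149/179) = 8149/1432 ≈ 5.6906)
c + w(L) = 8149/1432 + 10*14 = 8149/1432 + 140 = 208629/1432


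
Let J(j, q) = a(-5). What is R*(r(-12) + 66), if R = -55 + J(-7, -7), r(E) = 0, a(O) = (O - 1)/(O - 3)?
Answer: -7161/2 ≈ -3580.5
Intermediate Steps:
a(O) = (-1 + O)/(-3 + O)
J(j, q) = ¾ (J(j, q) = (-1 - 5)/(-3 - 5) = -6/(-8) = -⅛*(-6) = ¾)
R = -217/4 (R = -55 + ¾ = -217/4 ≈ -54.250)
R*(r(-12) + 66) = -217*(0 + 66)/4 = -217/4*66 = -7161/2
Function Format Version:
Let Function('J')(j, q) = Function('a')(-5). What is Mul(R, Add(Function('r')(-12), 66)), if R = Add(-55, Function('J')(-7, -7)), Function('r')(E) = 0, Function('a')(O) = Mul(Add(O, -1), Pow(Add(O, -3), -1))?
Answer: Rational(-7161, 2) ≈ -3580.5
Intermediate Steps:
Function('a')(O) = Mul(Pow(Add(-3, O), -1), Add(-1, O)) (Function('a')(O) = Mul(Add(-1, O), Pow(Add(-3, O), -1)) = Mul(Pow(Add(-3, O), -1), Add(-1, O)))
Function('J')(j, q) = Rational(3, 4) (Function('J')(j, q) = Mul(Pow(Add(-3, -5), -1), Add(-1, -5)) = Mul(Pow(-8, -1), -6) = Mul(Rational(-1, 8), -6) = Rational(3, 4))
R = Rational(-217, 4) (R = Add(-55, Rational(3, 4)) = Rational(-217, 4) ≈ -54.250)
Mul(R, Add(Function('r')(-12), 66)) = Mul(Rational(-217, 4), Add(0, 66)) = Mul(Rational(-217, 4), 66) = Rational(-7161, 2)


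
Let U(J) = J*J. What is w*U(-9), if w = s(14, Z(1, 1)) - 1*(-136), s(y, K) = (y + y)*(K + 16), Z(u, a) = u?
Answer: 49572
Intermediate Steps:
s(y, K) = 2*y*(16 + K) (s(y, K) = (2*y)*(16 + K) = 2*y*(16 + K))
U(J) = J²
w = 612 (w = 2*14*(16 + 1) - 1*(-136) = 2*14*17 + 136 = 476 + 136 = 612)
w*U(-9) = 612*(-9)² = 612*81 = 49572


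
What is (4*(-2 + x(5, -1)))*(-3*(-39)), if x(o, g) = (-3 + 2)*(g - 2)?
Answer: 468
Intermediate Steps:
x(o, g) = 2 - g (x(o, g) = -(-2 + g) = 2 - g)
(4*(-2 + x(5, -1)))*(-3*(-39)) = (4*(-2 + (2 - 1*(-1))))*(-3*(-39)) = (4*(-2 + (2 + 1)))*117 = (4*(-2 + 3))*117 = (4*1)*117 = 4*117 = 468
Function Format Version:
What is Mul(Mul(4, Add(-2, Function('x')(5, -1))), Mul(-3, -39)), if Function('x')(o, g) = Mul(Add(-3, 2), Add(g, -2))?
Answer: 468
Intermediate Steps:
Function('x')(o, g) = Add(2, Mul(-1, g)) (Function('x')(o, g) = Mul(-1, Add(-2, g)) = Add(2, Mul(-1, g)))
Mul(Mul(4, Add(-2, Function('x')(5, -1))), Mul(-3, -39)) = Mul(Mul(4, Add(-2, Add(2, Mul(-1, -1)))), Mul(-3, -39)) = Mul(Mul(4, Add(-2, Add(2, 1))), 117) = Mul(Mul(4, Add(-2, 3)), 117) = Mul(Mul(4, 1), 117) = Mul(4, 117) = 468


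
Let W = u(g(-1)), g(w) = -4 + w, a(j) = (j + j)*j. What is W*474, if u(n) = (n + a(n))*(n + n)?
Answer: -213300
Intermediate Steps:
a(j) = 2*j**2 (a(j) = (2*j)*j = 2*j**2)
u(n) = 2*n*(n + 2*n**2) (u(n) = (n + 2*n**2)*(n + n) = (n + 2*n**2)*(2*n) = 2*n*(n + 2*n**2))
W = -450 (W = (-4 - 1)**2*(2 + 4*(-4 - 1)) = (-5)**2*(2 + 4*(-5)) = 25*(2 - 20) = 25*(-18) = -450)
W*474 = -450*474 = -213300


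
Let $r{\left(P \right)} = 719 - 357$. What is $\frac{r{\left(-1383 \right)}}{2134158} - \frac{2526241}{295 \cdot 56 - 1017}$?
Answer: $- \frac{2695695913996}{16542925737} \approx -162.95$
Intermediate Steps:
$r{\left(P \right)} = 362$ ($r{\left(P \right)} = 719 - 357 = 362$)
$\frac{r{\left(-1383 \right)}}{2134158} - \frac{2526241}{295 \cdot 56 - 1017} = \frac{362}{2134158} - \frac{2526241}{295 \cdot 56 - 1017} = 362 \cdot \frac{1}{2134158} - \frac{2526241}{16520 - 1017} = \frac{181}{1067079} - \frac{2526241}{15503} = - \frac{2695695913996}{16542925737}$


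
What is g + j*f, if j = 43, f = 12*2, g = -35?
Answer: 997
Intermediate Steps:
f = 24
g + j*f = -35 + 43*24 = -35 + 1032 = 997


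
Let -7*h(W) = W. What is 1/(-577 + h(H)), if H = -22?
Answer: -7/4017 ≈ -0.0017426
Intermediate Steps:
h(W) = -W/7
1/(-577 + h(H)) = 1/(-577 - 1/7*(-22)) = 1/(-577 + 22/7) = 1/(-4017/7) = -7/4017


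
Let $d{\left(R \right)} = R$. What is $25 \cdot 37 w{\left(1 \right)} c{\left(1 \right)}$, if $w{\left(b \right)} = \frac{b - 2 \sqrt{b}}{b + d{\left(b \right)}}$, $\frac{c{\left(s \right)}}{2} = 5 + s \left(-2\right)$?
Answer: $-2775$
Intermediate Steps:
$c{\left(s \right)} = 10 - 4 s$ ($c{\left(s \right)} = 2 \left(5 + s \left(-2\right)\right) = 2 \left(5 - 2 s\right) = 10 - 4 s$)
$w{\left(b \right)} = \frac{b - 2 \sqrt{b}}{2 b}$ ($w{\left(b \right)} = \frac{b - 2 \sqrt{b}}{b + b} = \frac{b - 2 \sqrt{b}}{2 b}$)
$25 \cdot 37 w{\left(1 \right)} c{\left(1 \right)} = 25 \cdot 37 \frac{\frac{1}{2} \cdot 1 - \sqrt{1}}{1} \left(10 - 4\right) = 925 \cdot 1 \left(\frac{1}{2} - 1\right) \left(10 - 4\right) = 925 \cdot 1 \left(\frac{1}{2} - 1\right) 6 = 925 \cdot 1 \left(- \frac{1}{2}\right) 6 = 925 \left(\left(- \frac{1}{2}\right) 6\right) = 925 \left(-3\right) = -2775$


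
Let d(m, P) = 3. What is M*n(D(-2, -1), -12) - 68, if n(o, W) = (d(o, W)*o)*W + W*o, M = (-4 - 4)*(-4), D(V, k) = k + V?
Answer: 4540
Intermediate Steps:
D(V, k) = V + k
M = 32 (M = -8*(-4) = 32)
n(o, W) = 4*W*o (n(o, W) = (3*o)*W + W*o = 3*W*o + W*o = 4*W*o)
M*n(D(-2, -1), -12) - 68 = 32*(4*(-12)*(-2 - 1)) - 68 = 32*(4*(-12)*(-3)) - 68 = 32*144 - 68 = 4608 - 68 = 4540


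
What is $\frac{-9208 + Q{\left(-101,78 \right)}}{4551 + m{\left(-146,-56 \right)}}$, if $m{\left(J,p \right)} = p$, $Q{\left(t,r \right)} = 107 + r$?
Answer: $- \frac{9023}{4495} \approx -2.0073$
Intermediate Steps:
$\frac{-9208 + Q{\left(-101,78 \right)}}{4551 + m{\left(-146,-56 \right)}} = \frac{-9208 + \left(107 + 78\right)}{4551 - 56} = \frac{-9208 + 185}{4495} = \left(-9023\right) \frac{1}{4495} = - \frac{9023}{4495}$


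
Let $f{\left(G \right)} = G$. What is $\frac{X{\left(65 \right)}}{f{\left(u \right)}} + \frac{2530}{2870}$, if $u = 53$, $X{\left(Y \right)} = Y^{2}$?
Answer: $\frac{1225984}{15211} \approx 80.599$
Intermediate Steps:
$\frac{X{\left(65 \right)}}{f{\left(u \right)}} + \frac{2530}{2870} = \frac{65^{2}}{53} + \frac{2530}{2870} = 4225 \cdot \frac{1}{53} + 2530 \cdot \frac{1}{2870} = \frac{4225}{53} + \frac{253}{287} = \frac{1225984}{15211}$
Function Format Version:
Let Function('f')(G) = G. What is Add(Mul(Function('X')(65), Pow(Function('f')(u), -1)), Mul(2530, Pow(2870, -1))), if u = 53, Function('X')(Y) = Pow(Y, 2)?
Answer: Rational(1225984, 15211) ≈ 80.599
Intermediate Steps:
Add(Mul(Function('X')(65), Pow(Function('f')(u), -1)), Mul(2530, Pow(2870, -1))) = Add(Mul(Pow(65, 2), Pow(53, -1)), Mul(2530, Pow(2870, -1))) = Add(Mul(4225, Rational(1, 53)), Mul(2530, Rational(1, 2870))) = Add(Rational(4225, 53), Rational(253, 287)) = Rational(1225984, 15211)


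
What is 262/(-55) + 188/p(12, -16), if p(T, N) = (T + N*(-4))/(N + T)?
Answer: -15318/1045 ≈ -14.658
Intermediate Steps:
p(T, N) = (T - 4*N)/(N + T)
262/(-55) + 188/p(12, -16) = 262/(-55) + 188/(((12 - 4*(-16))/(-16 + 12))) = 262*(-1/55) + 188/(((12 + 64)/(-4))) = -262/55 + 188/((-¼*76)) = -262/55 + 188/(-19) = -262/55 + 188*(-1/19) = -262/55 - 188/19 = -15318/1045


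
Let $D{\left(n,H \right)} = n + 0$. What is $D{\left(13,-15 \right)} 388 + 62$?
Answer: $5106$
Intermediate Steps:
$D{\left(n,H \right)} = n$
$D{\left(13,-15 \right)} 388 + 62 = 13 \cdot 388 + 62 = 5044 + 62 = 5106$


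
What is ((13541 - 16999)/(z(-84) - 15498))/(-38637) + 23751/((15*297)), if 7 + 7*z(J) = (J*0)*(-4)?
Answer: 15962863553/2994174315 ≈ 5.3313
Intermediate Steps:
z(J) = -1 (z(J) = -1 + ((J*0)*(-4))/7 = -1 + (0*(-4))/7 = -1 + (⅐)*0 = -1 + 0 = -1)
((13541 - 16999)/(z(-84) - 15498))/(-38637) + 23751/((15*297)) = ((13541 - 16999)/(-1 - 15498))/(-38637) + 23751/((15*297)) = -3458/(-15499)*(-1/38637) + 23751/4455 = -3458*(-1/15499)*(-1/38637) + 23751*(1/4455) = (3458/15499)*(-1/38637) + 2639/495 = -3458/598834863 + 2639/495 = 15962863553/2994174315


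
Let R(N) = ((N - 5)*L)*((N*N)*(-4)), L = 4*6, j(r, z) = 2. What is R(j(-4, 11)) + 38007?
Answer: 39159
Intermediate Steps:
L = 24
R(N) = -4*N²*(-120 + 24*N) (R(N) = ((N - 5)*24)*((N*N)*(-4)) = ((-5 + N)*24)*(N²*(-4)) = (-120 + 24*N)*(-4*N²) = -4*N²*(-120 + 24*N))
R(j(-4, 11)) + 38007 = 96*2²*(5 - 1*2) + 38007 = 96*4*(5 - 2) + 38007 = 96*4*3 + 38007 = 1152 + 38007 = 39159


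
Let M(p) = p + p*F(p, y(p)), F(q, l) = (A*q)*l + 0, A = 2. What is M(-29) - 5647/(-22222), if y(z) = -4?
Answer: -150148407/22222 ≈ -6756.7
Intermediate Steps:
F(q, l) = 2*l*q (F(q, l) = (2*q)*l + 0 = 2*l*q + 0 = 2*l*q)
M(p) = p - 8*p² (M(p) = p + p*(2*(-4)*p) = p + p*(-8*p) = p - 8*p²)
M(-29) - 5647/(-22222) = -29*(1 - 8*(-29)) - 5647/(-22222) = -29*(1 + 232) - 5647*(-1)/22222 = -29*233 - 1*(-5647/22222) = -6757 + 5647/22222 = -150148407/22222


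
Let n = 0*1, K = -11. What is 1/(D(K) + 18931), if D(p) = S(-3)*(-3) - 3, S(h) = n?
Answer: 1/18928 ≈ 5.2832e-5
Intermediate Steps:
n = 0
S(h) = 0
D(p) = -3 (D(p) = 0*(-3) - 3 = 0 - 3 = -3)
1/(D(K) + 18931) = 1/(-3 + 18931) = 1/18928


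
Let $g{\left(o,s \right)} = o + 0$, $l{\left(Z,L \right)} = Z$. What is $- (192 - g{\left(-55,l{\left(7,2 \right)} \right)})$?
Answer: $-247$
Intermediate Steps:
$g{\left(o,s \right)} = o$
$- (192 - g{\left(-55,l{\left(7,2 \right)} \right)}) = - (192 - -55) = - (192 + 55) = \left(-1\right) 247 = -247$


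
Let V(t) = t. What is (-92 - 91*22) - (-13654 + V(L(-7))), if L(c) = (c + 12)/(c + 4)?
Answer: 34685/3 ≈ 11562.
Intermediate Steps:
L(c) = (12 + c)/(4 + c)
(-92 - 91*22) - (-13654 + V(L(-7))) = (-92 - 91*22) - (-13654 + (12 - 7)/(4 - 7)) = (-92 - 2002) - (-13654 + 5/(-3)) = -2094 - (-13654 - 1/3*5) = -2094 - (-13654 - 5/3) = -2094 - 1*(-40967/3) = -2094 + 40967/3 = 34685/3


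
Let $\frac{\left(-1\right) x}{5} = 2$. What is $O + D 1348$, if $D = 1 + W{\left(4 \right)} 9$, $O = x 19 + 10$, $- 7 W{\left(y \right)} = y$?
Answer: $- \frac{40352}{7} \approx -5764.6$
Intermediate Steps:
$x = -10$ ($x = \left(-5\right) 2 = -10$)
$W{\left(y \right)} = - \frac{y}{7}$
$O = -180$ ($O = \left(-10\right) 19 + 10 = -190 + 10 = -180$)
$D = - \frac{29}{7}$ ($D = 1 + \left(- \frac{1}{7}\right) 4 \cdot 9 = 1 - \frac{36}{7} = - \frac{29}{7} \approx -4.1429$)
$O + D 1348 = -180 - \frac{39092}{7} = - \frac{40352}{7}$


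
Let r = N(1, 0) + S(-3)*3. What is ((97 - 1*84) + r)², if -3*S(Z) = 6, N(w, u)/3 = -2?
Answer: 1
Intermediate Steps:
N(w, u) = -6 (N(w, u) = 3*(-2) = -6)
S(Z) = -2 (S(Z) = -⅓*6 = -2)
r = -12 (r = -6 - 2*3 = -6 - 6 = -12)
((97 - 1*84) + r)² = ((97 - 1*84) - 12)² = ((97 - 84) - 12)² = (13 - 12)² = 1² = 1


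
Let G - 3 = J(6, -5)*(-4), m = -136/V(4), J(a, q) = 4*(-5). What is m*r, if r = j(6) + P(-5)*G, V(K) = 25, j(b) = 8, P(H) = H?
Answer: 55352/25 ≈ 2214.1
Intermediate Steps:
J(a, q) = -20
m = -136/25 ≈ -5.4400
G = 83 (G = 3 - 20*(-4) = 3 + 80 = 83)
r = -407 (r = 8 - 5*83 = 8 - 415 = -407)
m*r = -136/25*(-407) = 55352/25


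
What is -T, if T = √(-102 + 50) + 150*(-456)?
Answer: 68400 - 2*I*√13 ≈ 68400.0 - 7.2111*I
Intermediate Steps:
T = -68400 + 2*I*√13 (T = √(-52) - 68400 = 2*I*√13 - 68400 = -68400 + 2*I*√13 ≈ -68400.0 + 7.2111*I)
-T = -(-68400 + 2*I*√13) = 68400 - 2*I*√13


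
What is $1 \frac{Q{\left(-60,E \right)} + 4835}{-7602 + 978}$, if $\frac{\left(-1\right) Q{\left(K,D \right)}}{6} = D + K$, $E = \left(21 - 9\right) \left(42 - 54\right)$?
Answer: $- \frac{6059}{6624} \approx -0.9147$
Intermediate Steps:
$E = -144$ ($E = 12 \left(-12\right) = -144$)
$Q{\left(K,D \right)} = - 6 D - 6 K$ ($Q{\left(K,D \right)} = - 6 \left(D + K\right) = - 6 D - 6 K$)
$1 \frac{Q{\left(-60,E \right)} + 4835}{-7602 + 978} = 1 \frac{\left(\left(-6\right) \left(-144\right) - -360\right) + 4835}{-7602 + 978} = 1 \frac{\left(864 + 360\right) + 4835}{-6624} = 1 \left(1224 + 4835\right) \left(- \frac{1}{6624}\right) = 1 \cdot 6059 \left(- \frac{1}{6624}\right) = 1 \left(- \frac{6059}{6624}\right) = - \frac{6059}{6624}$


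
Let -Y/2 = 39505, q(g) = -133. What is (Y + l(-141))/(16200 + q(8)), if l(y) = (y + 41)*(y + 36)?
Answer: -68510/16067 ≈ -4.2640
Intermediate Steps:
Y = -79010 (Y = -2*39505 = -79010)
l(y) = (36 + y)*(41 + y) (l(y) = (41 + y)*(36 + y) = (36 + y)*(41 + y))
(Y + l(-141))/(16200 + q(8)) = (-79010 + (1476 + (-141)² + 77*(-141)))/(16200 - 133) = (-79010 + (1476 + 19881 - 10857))/16067 = (-79010 + 10500)*(1/16067) = -68510*1/16067 = -68510/16067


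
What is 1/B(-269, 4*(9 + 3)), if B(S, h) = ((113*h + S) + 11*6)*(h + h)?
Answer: 1/501216 ≈ 1.9951e-6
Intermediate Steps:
B(S, h) = 2*h*(66 + S + 113*h) (B(S, h) = ((S + 113*h) + 66)*(2*h) = (66 + S + 113*h)*(2*h) = 2*h*(66 + S + 113*h))
1/B(-269, 4*(9 + 3)) = 1/(2*(4*(9 + 3))*(66 - 269 + 113*(4*(9 + 3)))) = 1/(2*(4*12)*(66 - 269 + 113*(4*12))) = 1/(2*48*(66 - 269 + 113*48)) = 1/(2*48*(66 - 269 + 5424)) = 1/(2*48*5221) = 1/501216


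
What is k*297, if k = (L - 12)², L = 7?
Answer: 7425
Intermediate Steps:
k = 25 (k = (7 - 12)² = (-5)² = 25)
k*297 = 25*297 = 7425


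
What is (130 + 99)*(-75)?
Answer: -17175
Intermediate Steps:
(130 + 99)*(-75) = 229*(-75) = -17175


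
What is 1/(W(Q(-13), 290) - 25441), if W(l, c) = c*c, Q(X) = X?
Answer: 1/58659 ≈ 1.7048e-5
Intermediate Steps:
W(l, c) = c²
1/(W(Q(-13), 290) - 25441) = 1/(290² - 25441) = 1/(84100 - 25441) = 1/58659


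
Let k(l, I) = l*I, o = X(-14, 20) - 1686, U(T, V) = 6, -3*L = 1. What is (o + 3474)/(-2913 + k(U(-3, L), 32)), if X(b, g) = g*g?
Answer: -2188/2721 ≈ -0.80412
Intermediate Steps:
L = -⅓ (L = -⅓*1 = -⅓ ≈ -0.33333)
X(b, g) = g²
o = -1286 (o = 20² - 1686 = 400 - 1686 = -1286)
k(l, I) = I*l
(o + 3474)/(-2913 + k(U(-3, L), 32)) = (-1286 + 3474)/(-2913 + 32*6) = 2188/(-2913 + 192) = 2188/(-2721) = 2188*(-1/2721) = -2188/2721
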